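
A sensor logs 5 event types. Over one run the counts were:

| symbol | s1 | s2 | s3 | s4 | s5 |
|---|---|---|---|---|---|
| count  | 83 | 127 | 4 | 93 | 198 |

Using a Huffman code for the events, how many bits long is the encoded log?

1079

Greedily combine the two least-frequent nodes:
combine s3(4), s1(83) → 87
combine 87, s4(93) → 180
combine s2(127), 180 → 307
combine s5(198), 307 → 505
Total encoded bits = sum of merged weights = 87 + 180 + 307 + 505 = 1079.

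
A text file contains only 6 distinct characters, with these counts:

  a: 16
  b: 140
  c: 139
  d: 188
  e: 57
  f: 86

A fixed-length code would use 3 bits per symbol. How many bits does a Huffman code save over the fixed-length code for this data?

394

Fixed-length: 3 bits × 626 symbols = 1878 bits.
Huffman merges:
merge a(16) and e(57): 73
merge 73 and f(86): 159
merge c(139) and b(140): 279
merge 159 and d(188): 347
merge 279 and 347: 626
Huffman total = 73 + 159 + 279 + 347 + 626 = 1484 bits.
Saving = 1878 − 1484 = 394 bits.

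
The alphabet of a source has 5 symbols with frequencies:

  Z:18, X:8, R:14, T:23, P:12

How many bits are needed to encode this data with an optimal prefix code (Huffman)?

170

Merge the two smallest weights repeatedly:
X(8) + P(12) → 20
R(14) + Z(18) → 32
20 + T(23) → 43
32 + 43 → 75
The encoded length is the sum of every internal node's weight: 20 + 32 + 43 + 75 = 170 bits.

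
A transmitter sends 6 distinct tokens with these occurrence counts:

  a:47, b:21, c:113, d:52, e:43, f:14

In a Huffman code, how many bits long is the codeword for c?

Repeatedly merge the two smallest:
combine f(14), b(21) → 35
combine 35, e(43) → 78
combine a(47), d(52) → 99
combine 78, 99 → 177
combine c(113), 177 → 290
c sits one level below the root: a 1-bit codeword.

1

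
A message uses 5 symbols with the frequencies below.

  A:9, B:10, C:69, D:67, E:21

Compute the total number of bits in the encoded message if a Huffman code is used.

342

Greedily combine the two least-frequent nodes:
combine A(9), B(10) → 19
combine 19, E(21) → 40
combine 40, D(67) → 107
combine C(69), 107 → 176
Each symbol's bit-cost is frequency × depth; summing gives 342 bits (equivalently 19 + 40 + 107 + 176).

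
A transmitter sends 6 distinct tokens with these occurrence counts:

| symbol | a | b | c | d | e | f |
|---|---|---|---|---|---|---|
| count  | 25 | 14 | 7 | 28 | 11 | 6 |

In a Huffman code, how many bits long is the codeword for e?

Huffman merges, smallest pair first:
f(6) + c(7) → 13
e(11) + 13 → 24
b(14) + 24 → 38
a(25) + d(28) → 53
38 + 53 → 91
e sits 3 levels below the root, so its codeword is 3 bits.

3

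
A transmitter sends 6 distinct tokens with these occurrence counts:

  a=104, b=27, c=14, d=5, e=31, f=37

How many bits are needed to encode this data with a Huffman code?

465

Greedily combine the two least-frequent nodes:
merge d(5) and c(14): 19
merge 19 and b(27): 46
merge e(31) and f(37): 68
merge 46 and 68: 114
merge a(104) and 114: 218
Total encoded bits = sum of merged weights = 19 + 46 + 68 + 114 + 218 = 465.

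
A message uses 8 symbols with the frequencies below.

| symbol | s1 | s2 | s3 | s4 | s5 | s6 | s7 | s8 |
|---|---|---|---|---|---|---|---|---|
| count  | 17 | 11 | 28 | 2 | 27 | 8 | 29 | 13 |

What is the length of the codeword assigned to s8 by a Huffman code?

3

Huffman merges, smallest pair first:
s4(2) + s6(8) → 10
10 + s2(11) → 21
s8(13) + s1(17) → 30
21 + s5(27) → 48
s3(28) + s7(29) → 57
30 + 48 → 78
57 + 78 → 135
The subtree containing s8 is merged 3 times, so code length = 3.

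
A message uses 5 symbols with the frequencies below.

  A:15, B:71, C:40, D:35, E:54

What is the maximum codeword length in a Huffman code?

Merge the two lowest-weight nodes at each step:
merge A(15) and D(35): 50
merge C(40) and 50: 90
merge E(54) and B(71): 125
merge 90 and 125: 215
Maximum depth reached is 3.

3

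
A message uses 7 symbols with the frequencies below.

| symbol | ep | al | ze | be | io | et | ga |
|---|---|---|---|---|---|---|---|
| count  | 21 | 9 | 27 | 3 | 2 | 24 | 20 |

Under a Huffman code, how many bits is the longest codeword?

5

Merge the two lowest-weight nodes at each step:
merge io(2) and be(3): 5
merge 5 and al(9): 14
merge 14 and ga(20): 34
merge ep(21) and et(24): 45
merge ze(27) and 34: 61
merge 45 and 61: 106
The first pair merged (io, be) ends up deepest, at depth 5.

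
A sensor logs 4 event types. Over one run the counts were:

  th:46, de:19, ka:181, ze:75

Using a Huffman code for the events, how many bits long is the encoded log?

Merge the two smallest weights repeatedly:
de(19) + th(46) → 65
65 + ze(75) → 140
140 + ka(181) → 321
Total encoded bits = sum of merged weights = 65 + 140 + 321 = 526.

526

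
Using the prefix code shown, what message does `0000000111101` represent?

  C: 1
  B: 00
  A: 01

Read left to right; each codeword is recognised as soon as it completes (prefix code):
  00→B | 00→B | 00→B | 01→A | 1→C | 1→C | 1→C | 01→A
Decoded message: BBBACCCA

BBBACCCA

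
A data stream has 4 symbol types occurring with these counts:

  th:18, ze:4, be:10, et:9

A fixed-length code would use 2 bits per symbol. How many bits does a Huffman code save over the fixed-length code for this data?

Fixed-length: 2 bits × 41 symbols = 82 bits.
Huffman merges:
combine ze(4), et(9) → 13
combine be(10), 13 → 23
combine th(18), 23 → 41
Huffman total = 13 + 23 + 41 = 77 bits.
Saving = 82 − 77 = 5 bits.

5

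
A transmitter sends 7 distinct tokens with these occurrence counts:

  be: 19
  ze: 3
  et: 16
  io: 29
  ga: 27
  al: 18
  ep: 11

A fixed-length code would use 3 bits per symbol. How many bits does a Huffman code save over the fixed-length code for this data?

42

Fixed-length: 3 bits × 123 symbols = 369 bits.
Huffman merges:
merge ze(3) and ep(11): 14
merge 14 and et(16): 30
merge al(18) and be(19): 37
merge ga(27) and io(29): 56
merge 30 and 37: 67
merge 56 and 67: 123
Huffman total = 14 + 30 + 37 + 56 + 67 + 123 = 327 bits.
Saving = 369 − 327 = 42 bits.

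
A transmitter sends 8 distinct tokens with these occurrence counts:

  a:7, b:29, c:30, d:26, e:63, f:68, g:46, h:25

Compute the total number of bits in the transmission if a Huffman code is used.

Build the Huffman tree bottom-up:
combine a(7), h(25) → 32
combine d(26), b(29) → 55
combine c(30), 32 → 62
combine g(46), 55 → 101
combine 62, e(63) → 125
combine f(68), 101 → 169
combine 125, 169 → 294
The encoded length is the sum of every internal node's weight: 32 + 55 + 62 + 101 + 125 + 169 + 294 = 838 bits.

838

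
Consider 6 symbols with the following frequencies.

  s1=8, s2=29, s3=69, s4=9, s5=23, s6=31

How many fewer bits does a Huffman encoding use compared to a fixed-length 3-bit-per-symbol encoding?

Fixed-length: 3 bits × 169 symbols = 507 bits.
Huffman merges:
combine s1(8), s4(9) → 17
combine 17, s5(23) → 40
combine s2(29), s6(31) → 60
combine 40, 60 → 100
combine s3(69), 100 → 169
Huffman total = 17 + 40 + 60 + 100 + 169 = 386 bits.
Saving = 507 − 386 = 121 bits.

121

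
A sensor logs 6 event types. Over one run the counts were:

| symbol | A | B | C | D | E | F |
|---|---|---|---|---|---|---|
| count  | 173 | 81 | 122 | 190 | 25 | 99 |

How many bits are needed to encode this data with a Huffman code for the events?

Build the Huffman tree bottom-up:
E(25) + B(81) → 106
F(99) + 106 → 205
C(122) + A(173) → 295
D(190) + 205 → 395
295 + 395 → 690
Each symbol's bit-cost is frequency × depth; summing gives 1691 bits (equivalently 106 + 205 + 295 + 395 + 690).

1691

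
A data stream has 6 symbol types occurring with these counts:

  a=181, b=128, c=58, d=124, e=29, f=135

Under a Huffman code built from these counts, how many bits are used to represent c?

Build the tree from the bottom:
merge e(29) and c(58): 87
merge 87 and d(124): 211
merge b(128) and f(135): 263
merge a(181) and 211: 392
merge 263 and 392: 655
c sits 4 levels below the root, so its codeword is 4 bits.

4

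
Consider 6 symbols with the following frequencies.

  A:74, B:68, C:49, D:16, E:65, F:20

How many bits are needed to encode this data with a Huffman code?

705

Greedily combine the two least-frequent nodes:
D(16) + F(20) → 36
36 + C(49) → 85
E(65) + B(68) → 133
A(74) + 85 → 159
133 + 159 → 292
Each symbol's bit-cost is frequency × depth; summing gives 705 bits (equivalently 36 + 85 + 133 + 159 + 292).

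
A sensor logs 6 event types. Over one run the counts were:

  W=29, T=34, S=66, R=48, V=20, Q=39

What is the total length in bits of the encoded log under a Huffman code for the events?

Build the Huffman tree bottom-up:
V(20) + W(29) → 49
T(34) + Q(39) → 73
R(48) + 49 → 97
S(66) + 73 → 139
97 + 139 → 236
The encoded length is the sum of every internal node's weight: 49 + 73 + 97 + 139 + 236 = 594 bits.

594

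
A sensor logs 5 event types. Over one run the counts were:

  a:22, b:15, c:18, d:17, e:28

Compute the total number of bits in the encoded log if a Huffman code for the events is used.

Merge the two smallest weights repeatedly:
b(15) + d(17) → 32
c(18) + a(22) → 40
e(28) + 32 → 60
40 + 60 → 100
Total encoded bits = sum of merged weights = 32 + 40 + 60 + 100 = 232.

232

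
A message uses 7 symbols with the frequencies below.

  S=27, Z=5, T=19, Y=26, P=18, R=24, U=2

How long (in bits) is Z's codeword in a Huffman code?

4

Build the tree from the bottom:
U(2) + Z(5) → 7
7 + P(18) → 25
T(19) + R(24) → 43
25 + Y(26) → 51
S(27) + 43 → 70
51 + 70 → 121
Z sits 4 levels below the root, so its codeword is 4 bits.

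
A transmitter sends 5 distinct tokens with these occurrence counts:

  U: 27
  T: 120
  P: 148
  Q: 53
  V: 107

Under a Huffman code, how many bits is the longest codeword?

Merge the two lowest-weight nodes at each step:
merge U(27) and Q(53): 80
merge 80 and V(107): 187
merge T(120) and P(148): 268
merge 187 and 268: 455
The first pair merged (U, Q) ends up deepest, at depth 3.

3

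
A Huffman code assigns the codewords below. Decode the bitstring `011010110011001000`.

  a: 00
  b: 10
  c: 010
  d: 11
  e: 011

Read left to right; each codeword is recognised as soon as it completes (prefix code):
  011→e | 010→c | 11→d | 00→a | 11→d | 00→a | 10→b | 00→a
Decoded message: ecdadaba

ecdadaba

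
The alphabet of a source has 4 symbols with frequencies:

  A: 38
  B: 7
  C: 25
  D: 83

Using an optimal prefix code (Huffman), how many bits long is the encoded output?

Merge the two smallest weights repeatedly:
combine B(7), C(25) → 32
combine 32, A(38) → 70
combine 70, D(83) → 153
The encoded length is the sum of every internal node's weight: 32 + 70 + 153 = 255 bits.

255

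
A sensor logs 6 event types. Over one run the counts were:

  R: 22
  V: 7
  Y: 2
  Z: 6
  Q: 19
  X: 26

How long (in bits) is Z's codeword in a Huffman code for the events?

4

Build the tree from the bottom:
combine Y(2), Z(6) → 8
combine V(7), 8 → 15
combine 15, Q(19) → 34
combine R(22), X(26) → 48
combine 34, 48 → 82
Z sits 4 levels below the root, so its codeword is 4 bits.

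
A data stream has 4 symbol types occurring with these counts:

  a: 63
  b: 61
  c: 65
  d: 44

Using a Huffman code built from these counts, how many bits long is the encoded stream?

Greedily combine the two least-frequent nodes:
combine d(44), b(61) → 105
combine a(63), c(65) → 128
combine 105, 128 → 233
The encoded length is the sum of every internal node's weight: 105 + 128 + 233 = 466 bits.

466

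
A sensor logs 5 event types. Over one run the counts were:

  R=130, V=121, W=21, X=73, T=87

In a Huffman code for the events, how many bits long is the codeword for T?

Huffman merges, smallest pair first:
combine W(21), X(73) → 94
combine T(87), 94 → 181
combine V(121), R(130) → 251
combine 181, 251 → 432
T's leaf is at depth 2, giving a 2-bit codeword.

2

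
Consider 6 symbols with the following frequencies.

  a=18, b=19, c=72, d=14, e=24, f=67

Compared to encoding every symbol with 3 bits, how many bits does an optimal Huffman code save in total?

Fixed-length: 3 bits × 214 symbols = 642 bits.
Huffman merges:
merge d(14) and a(18): 32
merge b(19) and e(24): 43
merge 32 and 43: 75
merge f(67) and c(72): 139
merge 75 and 139: 214
Huffman total = 32 + 43 + 75 + 139 + 214 = 503 bits.
Saving = 642 − 503 = 139 bits.

139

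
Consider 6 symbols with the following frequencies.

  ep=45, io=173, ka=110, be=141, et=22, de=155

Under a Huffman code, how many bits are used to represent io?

2

Huffman merges, smallest pair first:
combine et(22), ep(45) → 67
combine 67, ka(110) → 177
combine be(141), de(155) → 296
combine io(173), 177 → 350
combine 296, 350 → 646
io sits 2 levels below the root, so its codeword is 2 bits.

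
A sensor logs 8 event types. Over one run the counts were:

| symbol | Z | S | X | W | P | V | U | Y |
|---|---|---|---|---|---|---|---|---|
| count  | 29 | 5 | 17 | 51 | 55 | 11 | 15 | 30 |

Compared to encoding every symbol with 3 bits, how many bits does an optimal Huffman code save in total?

Fixed-length: 3 bits × 213 symbols = 639 bits.
Huffman merges:
merge S(5) and V(11): 16
merge U(15) and 16: 31
merge X(17) and Z(29): 46
merge Y(30) and 31: 61
merge 46 and W(51): 97
merge P(55) and 61: 116
merge 97 and 116: 213
Huffman total = 16 + 31 + 46 + 61 + 97 + 116 + 213 = 580 bits.
Saving = 639 − 580 = 59 bits.

59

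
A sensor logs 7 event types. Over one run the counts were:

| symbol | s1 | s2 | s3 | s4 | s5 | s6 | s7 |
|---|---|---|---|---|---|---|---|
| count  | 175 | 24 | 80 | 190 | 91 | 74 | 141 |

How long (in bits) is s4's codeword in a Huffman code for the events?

2

Repeatedly merge the two smallest:
merge s2(24) and s6(74): 98
merge s3(80) and s5(91): 171
merge 98 and s7(141): 239
merge 171 and s1(175): 346
merge s4(190) and 239: 429
merge 346 and 429: 775
s4 sits 2 levels below the root, so its codeword is 2 bits.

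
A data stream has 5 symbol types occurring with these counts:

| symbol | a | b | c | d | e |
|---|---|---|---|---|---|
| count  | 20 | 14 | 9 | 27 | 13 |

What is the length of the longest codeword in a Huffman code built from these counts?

3

Merge the two lowest-weight nodes at each step:
merge c(9) and e(13): 22
merge b(14) and a(20): 34
merge 22 and d(27): 49
merge 34 and 49: 83
The rarest symbols sit at the bottom; the longest codeword is 3 bits.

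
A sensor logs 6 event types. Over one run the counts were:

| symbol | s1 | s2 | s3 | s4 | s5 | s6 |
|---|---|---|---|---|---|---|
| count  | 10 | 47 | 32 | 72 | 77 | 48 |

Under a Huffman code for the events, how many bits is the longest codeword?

Merge the two lowest-weight nodes at each step:
combine s1(10), s3(32) → 42
combine 42, s2(47) → 89
combine s6(48), s4(72) → 120
combine s5(77), 89 → 166
combine 120, 166 → 286
The rarest symbols sit at the bottom; the longest codeword is 4 bits.

4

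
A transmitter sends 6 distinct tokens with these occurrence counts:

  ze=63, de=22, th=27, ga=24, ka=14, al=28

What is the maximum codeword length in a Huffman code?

Merge the two lowest-weight nodes at each step:
ka(14) + de(22) → 36
ga(24) + th(27) → 51
al(28) + 36 → 64
51 + ze(63) → 114
64 + 114 → 178
The rarest symbols sit at the bottom; the longest codeword is 3 bits.

3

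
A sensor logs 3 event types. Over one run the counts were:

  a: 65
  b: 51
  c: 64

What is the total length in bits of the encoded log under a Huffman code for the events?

295

Build the Huffman tree bottom-up:
merge b(51) and c(64): 115
merge a(65) and 115: 180
Each symbol's bit-cost is frequency × depth; summing gives 295 bits (equivalently 115 + 180).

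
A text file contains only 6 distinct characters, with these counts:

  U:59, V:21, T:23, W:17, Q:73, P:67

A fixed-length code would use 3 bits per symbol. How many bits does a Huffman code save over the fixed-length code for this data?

161

Fixed-length: 3 bits × 260 symbols = 780 bits.
Huffman merges:
combine W(17), V(21) → 38
combine T(23), 38 → 61
combine U(59), 61 → 120
combine P(67), Q(73) → 140
combine 120, 140 → 260
Huffman total = 38 + 61 + 120 + 140 + 260 = 619 bits.
Saving = 780 − 619 = 161 bits.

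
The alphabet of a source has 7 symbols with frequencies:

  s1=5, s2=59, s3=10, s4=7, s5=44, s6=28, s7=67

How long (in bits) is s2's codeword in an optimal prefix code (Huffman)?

2

Repeatedly merge the two smallest:
combine s1(5), s4(7) → 12
combine s3(10), 12 → 22
combine 22, s6(28) → 50
combine s5(44), 50 → 94
combine s2(59), s7(67) → 126
combine 94, 126 → 220
The subtree containing s2 is merged 2 times, so code length = 2.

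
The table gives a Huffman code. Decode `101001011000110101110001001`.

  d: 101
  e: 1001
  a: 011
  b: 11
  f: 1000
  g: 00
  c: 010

dgdfbcbfe

Read left to right; each codeword is recognised as soon as it completes (prefix code):
  101→d | 00→g | 101→d | 1000→f | 11→b | 010→c | 11→b | 1000→f | 1001→e
Decoded message: dgdfbcbfe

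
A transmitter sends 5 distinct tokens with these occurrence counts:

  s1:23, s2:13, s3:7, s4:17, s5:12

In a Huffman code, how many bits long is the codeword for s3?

Build the tree from the bottom:
s3(7) + s5(12) → 19
s2(13) + s4(17) → 30
19 + s1(23) → 42
30 + 42 → 72
The subtree containing s3 is merged 3 times, so code length = 3.

3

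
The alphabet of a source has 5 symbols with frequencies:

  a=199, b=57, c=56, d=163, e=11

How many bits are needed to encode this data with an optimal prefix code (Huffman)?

964

Greedily combine the two least-frequent nodes:
combine e(11), c(56) → 67
combine b(57), 67 → 124
combine 124, d(163) → 287
combine a(199), 287 → 486
Total encoded bits = sum of merged weights = 67 + 124 + 287 + 486 = 964.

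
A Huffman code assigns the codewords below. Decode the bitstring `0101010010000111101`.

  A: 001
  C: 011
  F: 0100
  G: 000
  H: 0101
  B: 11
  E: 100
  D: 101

HFEABD

Read left to right; each codeword is recognised as soon as it completes (prefix code):
  0101→H | 0100→F | 100→E | 001→A | 11→B | 101→D
Decoded message: HFEABD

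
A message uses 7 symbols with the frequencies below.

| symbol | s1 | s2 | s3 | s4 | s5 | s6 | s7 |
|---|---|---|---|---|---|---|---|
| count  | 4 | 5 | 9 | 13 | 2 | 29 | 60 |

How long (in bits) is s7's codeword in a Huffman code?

Repeatedly merge the two smallest:
combine s5(2), s1(4) → 6
combine s2(5), 6 → 11
combine s3(9), 11 → 20
combine s4(13), 20 → 33
combine s6(29), 33 → 62
combine s7(60), 62 → 122
s7 sits one level below the root: a 1-bit codeword.

1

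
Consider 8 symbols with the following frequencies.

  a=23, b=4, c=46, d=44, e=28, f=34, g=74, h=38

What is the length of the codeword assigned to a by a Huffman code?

4

Build the tree from the bottom:
merge b(4) and a(23): 27
merge 27 and e(28): 55
merge f(34) and h(38): 72
merge d(44) and c(46): 90
merge 55 and 72: 127
merge g(74) and 90: 164
merge 127 and 164: 291
The subtree containing a is merged 4 times, so code length = 4.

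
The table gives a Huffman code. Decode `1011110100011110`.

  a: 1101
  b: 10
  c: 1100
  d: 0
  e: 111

bebbddeb

Read left to right; each codeword is recognised as soon as it completes (prefix code):
  10→b | 111→e | 10→b | 10→b | 0→d | 0→d | 111→e | 10→b
Decoded message: bebbddeb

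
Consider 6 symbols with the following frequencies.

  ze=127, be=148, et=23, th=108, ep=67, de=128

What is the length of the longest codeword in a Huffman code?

Merge the two lowest-weight nodes at each step:
merge et(23) and ep(67): 90
merge 90 and th(108): 198
merge ze(127) and de(128): 255
merge be(148) and 198: 346
merge 255 and 346: 601
Maximum depth reached is 4.

4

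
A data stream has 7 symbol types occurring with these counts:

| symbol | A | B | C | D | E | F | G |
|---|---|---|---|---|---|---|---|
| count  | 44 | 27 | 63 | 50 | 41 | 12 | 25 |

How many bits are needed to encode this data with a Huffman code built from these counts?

Build the Huffman tree bottom-up:
merge F(12) and G(25): 37
merge B(27) and 37: 64
merge E(41) and A(44): 85
merge D(50) and C(63): 113
merge 64 and 85: 149
merge 113 and 149: 262
The encoded length is the sum of every internal node's weight: 37 + 64 + 85 + 113 + 149 + 262 = 710 bits.

710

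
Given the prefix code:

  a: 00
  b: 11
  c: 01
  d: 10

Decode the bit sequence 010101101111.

Read left to right; each codeword is recognised as soon as it completes (prefix code):
  01→c | 01→c | 01→c | 10→d | 11→b | 11→b
Decoded message: cccdbb

cccdbb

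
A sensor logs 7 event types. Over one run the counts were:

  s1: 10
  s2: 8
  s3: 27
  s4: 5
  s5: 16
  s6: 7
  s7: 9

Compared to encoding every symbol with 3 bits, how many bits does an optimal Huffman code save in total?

Fixed-length: 3 bits × 82 symbols = 246 bits.
Huffman merges:
merge s4(5) and s6(7): 12
merge s2(8) and s7(9): 17
merge s1(10) and 12: 22
merge s5(16) and 17: 33
merge 22 and s3(27): 49
merge 33 and 49: 82
Huffman total = 12 + 17 + 22 + 33 + 49 + 82 = 215 bits.
Saving = 246 − 215 = 31 bits.

31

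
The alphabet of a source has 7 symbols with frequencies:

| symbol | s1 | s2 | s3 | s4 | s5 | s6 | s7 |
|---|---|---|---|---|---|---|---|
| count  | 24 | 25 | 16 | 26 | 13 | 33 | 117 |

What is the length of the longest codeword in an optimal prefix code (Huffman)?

Merge the two lowest-weight nodes at each step:
s5(13) + s3(16) → 29
s1(24) + s2(25) → 49
s4(26) + 29 → 55
s6(33) + 49 → 82
55 + 82 → 137
s7(117) + 137 → 254
Maximum depth reached is 4.

4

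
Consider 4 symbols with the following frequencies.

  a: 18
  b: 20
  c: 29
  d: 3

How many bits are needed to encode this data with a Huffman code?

Build the Huffman tree bottom-up:
merge d(3) and a(18): 21
merge b(20) and 21: 41
merge c(29) and 41: 70
The encoded length is the sum of every internal node's weight: 21 + 41 + 70 = 132 bits.

132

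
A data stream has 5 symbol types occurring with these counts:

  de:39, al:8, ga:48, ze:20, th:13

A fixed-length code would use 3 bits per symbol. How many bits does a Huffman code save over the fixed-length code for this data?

114

Fixed-length: 3 bits × 128 symbols = 384 bits.
Huffman merges:
combine al(8), th(13) → 21
combine ze(20), 21 → 41
combine de(39), 41 → 80
combine ga(48), 80 → 128
Huffman total = 21 + 41 + 80 + 128 = 270 bits.
Saving = 384 − 270 = 114 bits.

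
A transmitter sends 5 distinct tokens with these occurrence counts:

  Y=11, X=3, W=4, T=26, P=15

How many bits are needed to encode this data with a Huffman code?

117

Greedily combine the two least-frequent nodes:
X(3) + W(4) → 7
7 + Y(11) → 18
P(15) + 18 → 33
T(26) + 33 → 59
The encoded length is the sum of every internal node's weight: 7 + 18 + 33 + 59 = 117 bits.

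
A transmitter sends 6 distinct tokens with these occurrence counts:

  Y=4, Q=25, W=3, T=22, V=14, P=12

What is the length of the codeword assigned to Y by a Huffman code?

Build the tree from the bottom:
merge W(3) and Y(4): 7
merge 7 and P(12): 19
merge V(14) and 19: 33
merge T(22) and Q(25): 47
merge 33 and 47: 80
The subtree containing Y is merged 4 times, so code length = 4.

4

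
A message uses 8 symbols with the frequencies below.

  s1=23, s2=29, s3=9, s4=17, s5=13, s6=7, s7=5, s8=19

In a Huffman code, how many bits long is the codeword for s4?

3

Build the tree from the bottom:
combine s7(5), s6(7) → 12
combine s3(9), 12 → 21
combine s5(13), s4(17) → 30
combine s8(19), 21 → 40
combine s1(23), s2(29) → 52
combine 30, 40 → 70
combine 52, 70 → 122
s4 sits 3 levels below the root, so its codeword is 3 bits.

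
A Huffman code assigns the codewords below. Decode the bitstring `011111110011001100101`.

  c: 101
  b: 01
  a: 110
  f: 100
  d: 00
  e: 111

Read left to right; each codeword is recognised as soon as it completes (prefix code):
  01→b | 111→e | 111→e | 00→d | 110→a | 01→b | 100→f | 101→c
Decoded message: beedabfc

beedabfc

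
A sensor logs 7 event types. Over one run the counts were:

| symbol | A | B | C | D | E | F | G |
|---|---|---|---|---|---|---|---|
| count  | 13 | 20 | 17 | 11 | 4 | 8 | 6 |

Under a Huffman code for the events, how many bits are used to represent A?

Build the tree from the bottom:
merge E(4) and G(6): 10
merge F(8) and 10: 18
merge D(11) and A(13): 24
merge C(17) and 18: 35
merge B(20) and 24: 44
merge 35 and 44: 79
A's leaf is at depth 3, giving a 3-bit codeword.

3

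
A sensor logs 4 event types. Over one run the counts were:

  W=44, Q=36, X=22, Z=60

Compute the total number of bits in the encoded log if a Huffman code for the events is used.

Merge the two smallest weights repeatedly:
merge X(22) and Q(36): 58
merge W(44) and 58: 102
merge Z(60) and 102: 162
Total encoded bits = sum of merged weights = 58 + 102 + 162 = 322.

322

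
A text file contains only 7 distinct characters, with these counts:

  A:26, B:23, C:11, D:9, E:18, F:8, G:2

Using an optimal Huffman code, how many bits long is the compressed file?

Build the Huffman tree bottom-up:
G(2) + F(8) → 10
D(9) + 10 → 19
C(11) + E(18) → 29
19 + B(23) → 42
A(26) + 29 → 55
42 + 55 → 97
Total encoded bits = sum of merged weights = 10 + 19 + 29 + 42 + 55 + 97 = 252.

252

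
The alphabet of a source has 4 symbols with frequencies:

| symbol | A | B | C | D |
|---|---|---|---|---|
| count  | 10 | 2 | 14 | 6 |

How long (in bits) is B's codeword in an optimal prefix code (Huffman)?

3

Huffman merges, smallest pair first:
merge B(2) and D(6): 8
merge 8 and A(10): 18
merge C(14) and 18: 32
B sits 3 levels below the root, so its codeword is 3 bits.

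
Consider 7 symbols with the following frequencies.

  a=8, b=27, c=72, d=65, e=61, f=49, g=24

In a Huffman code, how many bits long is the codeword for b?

Repeatedly merge the two smallest:
a(8) + g(24) → 32
b(27) + 32 → 59
f(49) + 59 → 108
e(61) + d(65) → 126
c(72) + 108 → 180
126 + 180 → 306
b's leaf is at depth 4, giving a 4-bit codeword.

4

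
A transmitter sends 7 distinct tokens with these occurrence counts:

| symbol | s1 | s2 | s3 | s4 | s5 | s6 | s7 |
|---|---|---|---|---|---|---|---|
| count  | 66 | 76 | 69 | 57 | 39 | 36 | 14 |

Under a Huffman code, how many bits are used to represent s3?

Huffman merges, smallest pair first:
combine s7(14), s6(36) → 50
combine s5(39), 50 → 89
combine s4(57), s1(66) → 123
combine s3(69), s2(76) → 145
combine 89, 123 → 212
combine 145, 212 → 357
The subtree containing s3 is merged 2 times, so code length = 2.

2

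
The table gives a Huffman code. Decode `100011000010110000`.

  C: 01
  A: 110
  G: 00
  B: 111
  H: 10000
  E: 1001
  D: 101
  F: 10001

Read left to right; each codeword is recognised as soon as it completes (prefix code):
  10001→F | 10000→H | 101→D | 10000→H
Decoded message: FHDH

FHDH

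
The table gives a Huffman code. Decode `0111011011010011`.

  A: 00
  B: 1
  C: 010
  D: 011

Read left to right; each codeword is recognised as soon as it completes (prefix code):
  011→D | 1→B | 011→D | 011→D | 010→C | 011→D
Decoded message: DBDDCD

DBDDCD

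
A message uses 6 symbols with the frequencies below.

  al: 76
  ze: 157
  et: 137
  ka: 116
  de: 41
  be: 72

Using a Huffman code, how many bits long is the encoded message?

Merge the two smallest weights repeatedly:
combine de(41), be(72) → 113
combine al(76), 113 → 189
combine ka(116), et(137) → 253
combine ze(157), 189 → 346
combine 253, 346 → 599
Total encoded bits = sum of merged weights = 113 + 189 + 253 + 346 + 599 = 1500.

1500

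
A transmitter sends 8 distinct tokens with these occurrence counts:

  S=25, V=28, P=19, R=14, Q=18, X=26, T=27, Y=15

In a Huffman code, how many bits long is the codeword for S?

Repeatedly merge the two smallest:
merge R(14) and Y(15): 29
merge Q(18) and P(19): 37
merge S(25) and X(26): 51
merge T(27) and V(28): 55
merge 29 and 37: 66
merge 51 and 55: 106
merge 66 and 106: 172
S sits 3 levels below the root, so its codeword is 3 bits.

3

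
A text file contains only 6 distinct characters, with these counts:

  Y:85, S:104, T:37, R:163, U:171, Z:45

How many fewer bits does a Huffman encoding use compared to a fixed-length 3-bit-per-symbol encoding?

356

Fixed-length: 3 bits × 605 symbols = 1815 bits.
Huffman merges:
T(37) + Z(45) → 82
82 + Y(85) → 167
S(104) + R(163) → 267
167 + U(171) → 338
267 + 338 → 605
Huffman total = 82 + 167 + 267 + 338 + 605 = 1459 bits.
Saving = 1815 − 1459 = 356 bits.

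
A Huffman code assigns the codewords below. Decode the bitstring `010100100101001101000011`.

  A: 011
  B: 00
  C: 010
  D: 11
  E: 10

CECCEACBA

Read left to right; each codeword is recognised as soon as it completes (prefix code):
  010→C | 10→E | 010→C | 010→C | 10→E | 011→A | 010→C | 00→B | 011→A
Decoded message: CECCEACBA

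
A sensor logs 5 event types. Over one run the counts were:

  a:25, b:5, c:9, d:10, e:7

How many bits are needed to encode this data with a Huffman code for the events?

Greedily combine the two least-frequent nodes:
b(5) + e(7) → 12
c(9) + d(10) → 19
12 + 19 → 31
a(25) + 31 → 56
The encoded length is the sum of every internal node's weight: 12 + 19 + 31 + 56 = 118 bits.

118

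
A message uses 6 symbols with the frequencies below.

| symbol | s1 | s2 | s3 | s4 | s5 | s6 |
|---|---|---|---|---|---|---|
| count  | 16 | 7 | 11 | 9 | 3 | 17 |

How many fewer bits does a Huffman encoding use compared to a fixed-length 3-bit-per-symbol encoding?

Fixed-length: 3 bits × 63 symbols = 189 bits.
Huffman merges:
merge s5(3) and s2(7): 10
merge s4(9) and 10: 19
merge s3(11) and s1(16): 27
merge s6(17) and 19: 36
merge 27 and 36: 63
Huffman total = 10 + 19 + 27 + 36 + 63 = 155 bits.
Saving = 189 − 155 = 34 bits.

34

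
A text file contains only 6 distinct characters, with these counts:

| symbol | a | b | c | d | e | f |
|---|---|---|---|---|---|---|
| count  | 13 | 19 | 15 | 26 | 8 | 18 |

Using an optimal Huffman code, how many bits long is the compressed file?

252

Greedily combine the two least-frequent nodes:
e(8) + a(13) → 21
c(15) + f(18) → 33
b(19) + 21 → 40
d(26) + 33 → 59
40 + 59 → 99
The encoded length is the sum of every internal node's weight: 21 + 33 + 40 + 59 + 99 = 252 bits.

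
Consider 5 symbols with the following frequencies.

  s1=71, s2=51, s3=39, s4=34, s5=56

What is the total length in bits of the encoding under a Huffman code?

Merge the two smallest weights repeatedly:
s4(34) + s3(39) → 73
s2(51) + s5(56) → 107
s1(71) + 73 → 144
107 + 144 → 251
Total encoded bits = sum of merged weights = 73 + 107 + 144 + 251 = 575.

575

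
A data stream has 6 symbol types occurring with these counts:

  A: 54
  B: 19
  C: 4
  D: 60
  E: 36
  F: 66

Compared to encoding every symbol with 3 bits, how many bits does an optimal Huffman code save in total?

Fixed-length: 3 bits × 239 symbols = 717 bits.
Huffman merges:
merge C(4) and B(19): 23
merge 23 and E(36): 59
merge A(54) and 59: 113
merge D(60) and F(66): 126
merge 113 and 126: 239
Huffman total = 23 + 59 + 113 + 126 + 239 = 560 bits.
Saving = 717 − 560 = 157 bits.

157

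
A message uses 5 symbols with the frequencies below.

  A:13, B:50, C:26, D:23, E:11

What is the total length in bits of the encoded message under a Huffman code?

Merge the two smallest weights repeatedly:
E(11) + A(13) → 24
D(23) + 24 → 47
C(26) + 47 → 73
B(50) + 73 → 123
The encoded length is the sum of every internal node's weight: 24 + 47 + 73 + 123 = 267 bits.

267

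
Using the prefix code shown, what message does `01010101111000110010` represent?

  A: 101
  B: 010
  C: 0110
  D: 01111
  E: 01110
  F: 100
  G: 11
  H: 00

BADHCB

Read left to right; each codeword is recognised as soon as it completes (prefix code):
  010→B | 101→A | 01111→D | 00→H | 0110→C | 010→B
Decoded message: BADHCB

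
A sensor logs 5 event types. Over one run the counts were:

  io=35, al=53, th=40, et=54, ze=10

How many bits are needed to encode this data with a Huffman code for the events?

429

Greedily combine the two least-frequent nodes:
ze(10) + io(35) → 45
th(40) + 45 → 85
al(53) + et(54) → 107
85 + 107 → 192
The encoded length is the sum of every internal node's weight: 45 + 85 + 107 + 192 = 429 bits.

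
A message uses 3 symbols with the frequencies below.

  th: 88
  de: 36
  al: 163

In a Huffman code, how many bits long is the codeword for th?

Huffman merges, smallest pair first:
combine de(36), th(88) → 124
combine 124, al(163) → 287
th's leaf is at depth 2, giving a 2-bit codeword.

2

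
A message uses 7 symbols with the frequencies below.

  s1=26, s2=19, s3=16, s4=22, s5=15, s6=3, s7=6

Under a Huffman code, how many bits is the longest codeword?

Merge the two lowest-weight nodes at each step:
combine s6(3), s7(6) → 9
combine 9, s5(15) → 24
combine s3(16), s2(19) → 35
combine s4(22), 24 → 46
combine s1(26), 35 → 61
combine 46, 61 → 107
The rarest symbols sit at the bottom; the longest codeword is 4 bits.

4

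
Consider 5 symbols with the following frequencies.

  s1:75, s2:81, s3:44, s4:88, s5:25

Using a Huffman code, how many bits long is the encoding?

Build the Huffman tree bottom-up:
s5(25) + s3(44) → 69
69 + s1(75) → 144
s2(81) + s4(88) → 169
144 + 169 → 313
Total encoded bits = sum of merged weights = 69 + 144 + 169 + 313 = 695.

695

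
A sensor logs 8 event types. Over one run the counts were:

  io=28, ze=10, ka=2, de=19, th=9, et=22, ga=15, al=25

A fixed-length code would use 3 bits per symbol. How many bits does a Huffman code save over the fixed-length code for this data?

21

Fixed-length: 3 bits × 130 symbols = 390 bits.
Huffman merges:
combine ka(2), th(9) → 11
combine ze(10), 11 → 21
combine ga(15), de(19) → 34
combine 21, et(22) → 43
combine al(25), io(28) → 53
combine 34, 43 → 77
combine 53, 77 → 130
Huffman total = 11 + 21 + 34 + 43 + 53 + 77 + 130 = 369 bits.
Saving = 390 − 369 = 21 bits.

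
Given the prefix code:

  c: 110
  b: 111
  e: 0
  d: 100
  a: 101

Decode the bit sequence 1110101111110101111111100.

Read left to right; each codeword is recognised as soon as it completes (prefix code):
  111→b | 0→e | 101→a | 111→b | 110→c | 101→a | 111→b | 111→b | 100→d
Decoded message: beabcabbd

beabcabbd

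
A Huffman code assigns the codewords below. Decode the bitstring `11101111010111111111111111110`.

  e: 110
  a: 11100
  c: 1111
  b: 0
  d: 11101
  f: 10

Read left to right; each codeword is recognised as soon as it completes (prefix code):
  11101→d | 11101→d | 0→b | 1111→c | 1111→c | 1111→c | 1111→c | 10→f
Decoded message: ddbccccf

ddbccccf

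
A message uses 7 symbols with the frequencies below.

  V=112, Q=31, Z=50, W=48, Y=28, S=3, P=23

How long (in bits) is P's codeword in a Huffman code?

5

Repeatedly merge the two smallest:
combine S(3), P(23) → 26
combine 26, Y(28) → 54
combine Q(31), W(48) → 79
combine Z(50), 54 → 104
combine 79, 104 → 183
combine V(112), 183 → 295
The subtree containing P is merged 5 times, so code length = 5.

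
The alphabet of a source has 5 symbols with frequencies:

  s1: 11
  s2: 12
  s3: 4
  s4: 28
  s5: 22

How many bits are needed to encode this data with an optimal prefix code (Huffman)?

Merge the two smallest weights repeatedly:
combine s3(4), s1(11) → 15
combine s2(12), 15 → 27
combine s5(22), 27 → 49
combine s4(28), 49 → 77
Total encoded bits = sum of merged weights = 15 + 27 + 49 + 77 = 168.

168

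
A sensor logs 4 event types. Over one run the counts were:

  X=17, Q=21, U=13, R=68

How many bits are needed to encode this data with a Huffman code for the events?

200

Greedily combine the two least-frequent nodes:
merge U(13) and X(17): 30
merge Q(21) and 30: 51
merge 51 and R(68): 119
Total encoded bits = sum of merged weights = 30 + 51 + 119 = 200.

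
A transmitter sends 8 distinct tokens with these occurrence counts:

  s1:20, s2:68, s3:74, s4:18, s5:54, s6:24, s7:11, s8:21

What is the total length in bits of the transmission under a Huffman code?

797

Merge the two smallest weights repeatedly:
merge s7(11) and s4(18): 29
merge s1(20) and s8(21): 41
merge s6(24) and 29: 53
merge 41 and 53: 94
merge s5(54) and s2(68): 122
merge s3(74) and 94: 168
merge 122 and 168: 290
Total encoded bits = sum of merged weights = 29 + 41 + 53 + 94 + 122 + 168 + 290 = 797.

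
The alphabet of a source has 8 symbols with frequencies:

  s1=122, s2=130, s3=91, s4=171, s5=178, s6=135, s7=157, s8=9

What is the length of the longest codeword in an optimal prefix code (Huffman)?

4

Merge the two lowest-weight nodes at each step:
s8(9) + s3(91) → 100
100 + s1(122) → 222
s2(130) + s6(135) → 265
s7(157) + s4(171) → 328
s5(178) + 222 → 400
265 + 328 → 593
400 + 593 → 993
The first pair merged (s8, s3) ends up deepest, at depth 4.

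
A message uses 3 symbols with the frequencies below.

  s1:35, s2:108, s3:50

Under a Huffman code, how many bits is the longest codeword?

Merge the two lowest-weight nodes at each step:
combine s1(35), s3(50) → 85
combine 85, s2(108) → 193
The rarest symbols sit at the bottom; the longest codeword is 2 bits.

2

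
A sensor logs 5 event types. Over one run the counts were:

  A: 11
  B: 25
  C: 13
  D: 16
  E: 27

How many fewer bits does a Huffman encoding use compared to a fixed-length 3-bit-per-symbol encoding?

Fixed-length: 3 bits × 92 symbols = 276 bits.
Huffman merges:
merge A(11) and C(13): 24
merge D(16) and 24: 40
merge B(25) and E(27): 52
merge 40 and 52: 92
Huffman total = 24 + 40 + 52 + 92 = 208 bits.
Saving = 276 − 208 = 68 bits.

68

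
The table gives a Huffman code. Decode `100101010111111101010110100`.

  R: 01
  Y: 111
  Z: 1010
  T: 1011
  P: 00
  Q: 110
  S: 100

Read left to right; each codeword is recognised as soon as it completes (prefix code):
  100→S | 1010→Z | 1011→T | 111→Y | 110→Q | 1010→Z | 110→Q | 100→S
Decoded message: SZTYQZQS

SZTYQZQS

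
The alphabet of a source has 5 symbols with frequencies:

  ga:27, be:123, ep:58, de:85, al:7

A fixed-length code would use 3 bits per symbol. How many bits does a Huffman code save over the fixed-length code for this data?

Fixed-length: 3 bits × 300 symbols = 900 bits.
Huffman merges:
al(7) + ga(27) → 34
34 + ep(58) → 92
de(85) + 92 → 177
be(123) + 177 → 300
Huffman total = 34 + 92 + 177 + 300 = 603 bits.
Saving = 900 − 603 = 297 bits.

297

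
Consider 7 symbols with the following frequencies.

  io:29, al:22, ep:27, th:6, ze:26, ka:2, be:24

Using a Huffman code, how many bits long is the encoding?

360

Greedily combine the two least-frequent nodes:
ka(2) + th(6) → 8
8 + al(22) → 30
be(24) + ze(26) → 50
ep(27) + io(29) → 56
30 + 50 → 80
56 + 80 → 136
Each symbol's bit-cost is frequency × depth; summing gives 360 bits (equivalently 8 + 30 + 50 + 56 + 80 + 136).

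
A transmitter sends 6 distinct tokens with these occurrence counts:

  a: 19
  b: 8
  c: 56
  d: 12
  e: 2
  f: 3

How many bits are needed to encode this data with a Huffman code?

Merge the two smallest weights repeatedly:
e(2) + f(3) → 5
5 + b(8) → 13
d(12) + 13 → 25
a(19) + 25 → 44
44 + c(56) → 100
The encoded length is the sum of every internal node's weight: 5 + 13 + 25 + 44 + 100 = 187 bits.

187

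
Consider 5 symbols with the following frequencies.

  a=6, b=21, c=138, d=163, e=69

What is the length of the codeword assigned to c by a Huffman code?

2

Huffman merges, smallest pair first:
merge a(6) and b(21): 27
merge 27 and e(69): 96
merge 96 and c(138): 234
merge d(163) and 234: 397
c's leaf is at depth 2, giving a 2-bit codeword.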